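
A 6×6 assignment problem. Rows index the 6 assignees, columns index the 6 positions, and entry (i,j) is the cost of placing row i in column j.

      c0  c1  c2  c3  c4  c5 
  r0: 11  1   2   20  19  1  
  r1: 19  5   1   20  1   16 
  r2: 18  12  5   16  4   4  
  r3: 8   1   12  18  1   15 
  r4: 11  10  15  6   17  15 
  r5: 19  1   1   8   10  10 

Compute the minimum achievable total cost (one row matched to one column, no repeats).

Minimum assignment cost: 21

one of 2 optimal assignments: row0→col1 (cost 1), row1→col4 (cost 1), row2→col5 (cost 4), row3→col0 (cost 8), row4→col3 (cost 6), row5→col2 (cost 1)
total = 1 + 1 + 4 + 8 + 6 + 1 = 21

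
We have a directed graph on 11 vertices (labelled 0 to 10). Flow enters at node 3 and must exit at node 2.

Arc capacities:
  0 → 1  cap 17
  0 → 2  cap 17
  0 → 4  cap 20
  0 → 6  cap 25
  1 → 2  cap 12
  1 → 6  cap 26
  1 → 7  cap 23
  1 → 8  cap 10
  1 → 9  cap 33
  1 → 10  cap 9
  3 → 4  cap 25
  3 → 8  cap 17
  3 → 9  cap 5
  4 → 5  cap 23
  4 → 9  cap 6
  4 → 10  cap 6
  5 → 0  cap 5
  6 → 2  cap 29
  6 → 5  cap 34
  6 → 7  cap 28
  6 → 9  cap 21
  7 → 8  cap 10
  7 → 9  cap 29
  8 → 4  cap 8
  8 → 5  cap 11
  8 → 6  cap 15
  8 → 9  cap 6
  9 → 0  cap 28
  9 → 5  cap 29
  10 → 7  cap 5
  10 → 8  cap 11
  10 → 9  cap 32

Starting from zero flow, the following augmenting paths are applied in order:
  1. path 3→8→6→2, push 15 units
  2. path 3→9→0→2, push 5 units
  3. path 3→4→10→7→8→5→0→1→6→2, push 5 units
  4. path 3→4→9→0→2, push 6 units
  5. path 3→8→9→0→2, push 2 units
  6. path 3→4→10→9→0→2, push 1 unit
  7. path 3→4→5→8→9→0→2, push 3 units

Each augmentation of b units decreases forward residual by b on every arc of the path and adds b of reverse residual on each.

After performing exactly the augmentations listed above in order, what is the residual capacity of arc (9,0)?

after path 1 (3→8→6→2, push 15): res(9,0)=28
after path 2 (3→9→0→2, push 5): res(9,0)=23
after path 3 (3→4→10→7→8→5→0→1→6→2, push 5): res(9,0)=23
after path 4 (3→4→9→0→2, push 6): res(9,0)=17
after path 5 (3→8→9→0→2, push 2): res(9,0)=15
after path 6 (3→4→10→9→0→2, push 1): res(9,0)=14
after path 7 (3→4→5→8→9→0→2, push 3): res(9,0)=11

Residual capacity of (9,0): 11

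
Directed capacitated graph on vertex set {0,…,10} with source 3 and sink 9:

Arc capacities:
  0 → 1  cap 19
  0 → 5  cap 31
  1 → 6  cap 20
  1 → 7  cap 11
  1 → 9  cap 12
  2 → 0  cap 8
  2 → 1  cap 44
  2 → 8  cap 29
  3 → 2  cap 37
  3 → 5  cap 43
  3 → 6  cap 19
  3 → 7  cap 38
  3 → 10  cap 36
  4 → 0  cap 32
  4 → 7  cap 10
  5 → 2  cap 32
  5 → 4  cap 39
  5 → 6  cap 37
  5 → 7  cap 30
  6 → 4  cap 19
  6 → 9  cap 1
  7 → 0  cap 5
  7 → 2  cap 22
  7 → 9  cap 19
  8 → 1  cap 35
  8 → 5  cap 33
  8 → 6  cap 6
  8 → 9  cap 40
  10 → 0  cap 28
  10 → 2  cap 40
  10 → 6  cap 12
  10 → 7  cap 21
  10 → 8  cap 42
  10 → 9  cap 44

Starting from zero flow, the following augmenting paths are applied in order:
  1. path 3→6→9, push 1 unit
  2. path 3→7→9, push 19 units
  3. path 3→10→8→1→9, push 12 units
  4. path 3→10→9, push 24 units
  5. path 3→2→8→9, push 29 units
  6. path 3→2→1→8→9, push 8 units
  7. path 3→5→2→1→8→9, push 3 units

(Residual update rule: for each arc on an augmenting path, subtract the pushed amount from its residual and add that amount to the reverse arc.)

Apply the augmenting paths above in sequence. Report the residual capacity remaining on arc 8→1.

after path 1 (3→6→9, push 1): res(8,1)=35
after path 2 (3→7→9, push 19): res(8,1)=35
after path 3 (3→10→8→1→9, push 12): res(8,1)=23
after path 4 (3→10→9, push 24): res(8,1)=23
after path 5 (3→2→8→9, push 29): res(8,1)=23
after path 6 (3→2→1→8→9, push 8): res(8,1)=31
after path 7 (3→5→2→1→8→9, push 3): res(8,1)=34

Residual capacity of (8,1): 34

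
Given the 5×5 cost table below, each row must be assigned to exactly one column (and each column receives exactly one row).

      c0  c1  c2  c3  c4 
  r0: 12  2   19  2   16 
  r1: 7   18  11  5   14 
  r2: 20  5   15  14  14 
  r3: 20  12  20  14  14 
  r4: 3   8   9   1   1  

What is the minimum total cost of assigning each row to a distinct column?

Minimum assignment cost: 35

one of 2 optimal assignments: row0→col3 (cost 2), row1→col0 (cost 7), row2→col1 (cost 5), row3→col2 (cost 20), row4→col4 (cost 1)
total = 2 + 7 + 5 + 20 + 1 = 35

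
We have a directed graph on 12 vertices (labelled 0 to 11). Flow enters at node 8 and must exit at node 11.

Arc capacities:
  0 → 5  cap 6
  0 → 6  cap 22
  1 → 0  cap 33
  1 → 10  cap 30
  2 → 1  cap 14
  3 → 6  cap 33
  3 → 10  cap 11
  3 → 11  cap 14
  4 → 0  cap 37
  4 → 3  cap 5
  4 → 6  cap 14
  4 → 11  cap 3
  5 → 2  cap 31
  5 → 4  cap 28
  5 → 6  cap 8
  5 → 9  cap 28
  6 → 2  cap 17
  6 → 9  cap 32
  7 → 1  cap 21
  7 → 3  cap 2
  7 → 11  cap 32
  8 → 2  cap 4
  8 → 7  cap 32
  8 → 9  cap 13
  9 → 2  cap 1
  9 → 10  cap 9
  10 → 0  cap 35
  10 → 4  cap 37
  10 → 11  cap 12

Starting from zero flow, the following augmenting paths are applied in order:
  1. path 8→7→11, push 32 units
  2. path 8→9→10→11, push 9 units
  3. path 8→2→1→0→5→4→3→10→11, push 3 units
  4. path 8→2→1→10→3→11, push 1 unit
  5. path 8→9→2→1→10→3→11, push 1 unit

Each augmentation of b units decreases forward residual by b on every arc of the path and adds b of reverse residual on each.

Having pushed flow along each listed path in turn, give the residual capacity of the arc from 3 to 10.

Residual capacity of (3,10): 10

after path 1 (8→7→11, push 32): res(3,10)=11
after path 2 (8→9→10→11, push 9): res(3,10)=11
after path 3 (8→2→1→0→5→4→3→10→11, push 3): res(3,10)=8
after path 4 (8→2→1→10→3→11, push 1): res(3,10)=9
after path 5 (8→9→2→1→10→3→11, push 1): res(3,10)=10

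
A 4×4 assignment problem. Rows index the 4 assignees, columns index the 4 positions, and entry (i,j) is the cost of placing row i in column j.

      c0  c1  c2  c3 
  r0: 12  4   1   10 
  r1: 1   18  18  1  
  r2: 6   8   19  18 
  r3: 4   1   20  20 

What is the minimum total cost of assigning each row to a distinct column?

Minimum assignment cost: 9

optimal assignment: row0→col2 (cost 1), row1→col3 (cost 1), row2→col0 (cost 6), row3→col1 (cost 1)
total = 1 + 1 + 6 + 1 = 9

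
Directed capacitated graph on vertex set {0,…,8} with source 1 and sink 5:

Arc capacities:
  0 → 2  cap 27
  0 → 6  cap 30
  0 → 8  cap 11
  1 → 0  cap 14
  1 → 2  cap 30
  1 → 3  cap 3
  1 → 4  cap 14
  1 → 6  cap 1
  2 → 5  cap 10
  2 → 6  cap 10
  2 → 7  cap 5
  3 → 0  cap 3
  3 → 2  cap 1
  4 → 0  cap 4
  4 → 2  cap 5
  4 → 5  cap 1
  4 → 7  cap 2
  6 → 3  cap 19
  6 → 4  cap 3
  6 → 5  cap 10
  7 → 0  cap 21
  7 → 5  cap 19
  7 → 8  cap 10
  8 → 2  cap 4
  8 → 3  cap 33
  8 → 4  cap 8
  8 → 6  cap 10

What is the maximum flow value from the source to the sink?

augment #1: 1→2→5 bottleneck 10, total now 10
augment #2: 1→4→5 bottleneck 1, total now 11
augment #3: 1→6→5 bottleneck 1, total now 12
augment #4: 1→0→6→5 bottleneck 9, total now 21
augment #5: 1→2→7→5 bottleneck 5, total now 26
augment #6: 1→4→7→5 bottleneck 2, total now 28

Maximum flow value: 28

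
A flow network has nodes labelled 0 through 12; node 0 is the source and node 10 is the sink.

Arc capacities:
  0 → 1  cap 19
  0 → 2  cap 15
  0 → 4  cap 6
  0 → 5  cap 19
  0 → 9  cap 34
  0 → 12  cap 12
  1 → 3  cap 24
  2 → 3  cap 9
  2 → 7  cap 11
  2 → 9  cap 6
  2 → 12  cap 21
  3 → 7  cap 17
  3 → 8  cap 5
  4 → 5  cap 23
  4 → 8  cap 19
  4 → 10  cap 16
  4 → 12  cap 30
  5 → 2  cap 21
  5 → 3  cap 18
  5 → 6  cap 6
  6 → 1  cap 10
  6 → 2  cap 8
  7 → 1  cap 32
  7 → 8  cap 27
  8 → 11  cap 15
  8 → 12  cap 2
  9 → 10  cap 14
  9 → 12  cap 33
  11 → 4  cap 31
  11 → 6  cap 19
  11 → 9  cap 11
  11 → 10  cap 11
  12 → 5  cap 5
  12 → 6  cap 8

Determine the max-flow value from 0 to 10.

Maximum flow value: 35

augment #1: 0→4→10 bottleneck 6, total now 6
augment #2: 0→9→10 bottleneck 14, total now 20
augment #3: 0→1→3→8→11→10 bottleneck 5, total now 25
augment #4: 0→2→7→8→11→10 bottleneck 6, total now 31
augment #5: 0→2→7→8→11→4→10 bottleneck 4, total now 35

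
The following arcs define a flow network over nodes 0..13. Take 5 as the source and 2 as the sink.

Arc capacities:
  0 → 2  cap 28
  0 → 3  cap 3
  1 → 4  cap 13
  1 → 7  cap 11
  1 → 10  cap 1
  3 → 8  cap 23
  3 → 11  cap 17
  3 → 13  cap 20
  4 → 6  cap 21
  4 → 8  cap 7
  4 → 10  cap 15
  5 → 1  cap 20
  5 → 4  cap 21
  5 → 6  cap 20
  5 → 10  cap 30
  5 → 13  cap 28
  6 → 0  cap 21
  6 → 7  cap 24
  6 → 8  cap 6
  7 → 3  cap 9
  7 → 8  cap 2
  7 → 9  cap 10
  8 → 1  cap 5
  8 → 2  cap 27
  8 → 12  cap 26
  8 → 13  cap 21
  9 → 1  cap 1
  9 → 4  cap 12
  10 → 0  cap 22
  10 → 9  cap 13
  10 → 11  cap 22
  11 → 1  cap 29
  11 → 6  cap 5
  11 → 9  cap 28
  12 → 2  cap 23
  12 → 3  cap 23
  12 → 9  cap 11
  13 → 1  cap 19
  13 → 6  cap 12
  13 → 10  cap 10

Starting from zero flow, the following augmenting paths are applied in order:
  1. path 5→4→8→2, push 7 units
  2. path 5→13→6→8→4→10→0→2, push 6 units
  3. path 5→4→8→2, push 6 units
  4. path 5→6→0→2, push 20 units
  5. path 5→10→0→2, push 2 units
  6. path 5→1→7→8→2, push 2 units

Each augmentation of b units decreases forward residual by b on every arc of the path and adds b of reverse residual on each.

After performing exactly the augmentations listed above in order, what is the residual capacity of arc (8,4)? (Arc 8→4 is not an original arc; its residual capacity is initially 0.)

Residual capacity of (8,4): 7

after path 1 (5→4→8→2, push 7): res(8,4)=7
after path 2 (5→13→6→8→4→10→0→2, push 6): res(8,4)=1
after path 3 (5→4→8→2, push 6): res(8,4)=7
after path 4 (5→6→0→2, push 20): res(8,4)=7
after path 5 (5→10→0→2, push 2): res(8,4)=7
after path 6 (5→1→7→8→2, push 2): res(8,4)=7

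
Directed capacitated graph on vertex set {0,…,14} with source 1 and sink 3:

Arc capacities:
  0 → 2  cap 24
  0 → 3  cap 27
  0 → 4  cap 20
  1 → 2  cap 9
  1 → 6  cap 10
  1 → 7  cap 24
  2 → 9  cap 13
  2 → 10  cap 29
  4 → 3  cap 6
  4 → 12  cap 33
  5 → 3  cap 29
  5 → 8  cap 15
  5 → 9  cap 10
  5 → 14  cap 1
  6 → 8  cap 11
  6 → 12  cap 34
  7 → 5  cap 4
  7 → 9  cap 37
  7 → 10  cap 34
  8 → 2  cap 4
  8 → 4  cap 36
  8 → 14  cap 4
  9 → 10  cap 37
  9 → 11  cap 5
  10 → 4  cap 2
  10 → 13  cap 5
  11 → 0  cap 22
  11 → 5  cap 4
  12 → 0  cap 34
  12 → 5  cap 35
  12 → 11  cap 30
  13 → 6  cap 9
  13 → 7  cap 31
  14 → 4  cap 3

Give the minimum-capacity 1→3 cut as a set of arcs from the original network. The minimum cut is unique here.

augment #1: 1→7→5→3 push 4
augment #2: 1→2→10→4→3 push 2
augment #3: 1→6→8→4→3 push 4
augment #4: 1→6→12→0→3 push 6
augment #5: 1→2→9→11→0→3 push 5
augment #6: 1→2→10→13→6→12→0→3 push 2
augment #7: 1→7→10→13→6→12→0→3 push 3
max flow = 26; residual-reachable set from 1 gives S-side
cut edges (S→T): {(1,6), (7,5), (9,11), (10,4), (10,13)} total cap 26

Min-cut arcs: {(1,6), (7,5), (9,11), (10,4), (10,13)} (total capacity 26)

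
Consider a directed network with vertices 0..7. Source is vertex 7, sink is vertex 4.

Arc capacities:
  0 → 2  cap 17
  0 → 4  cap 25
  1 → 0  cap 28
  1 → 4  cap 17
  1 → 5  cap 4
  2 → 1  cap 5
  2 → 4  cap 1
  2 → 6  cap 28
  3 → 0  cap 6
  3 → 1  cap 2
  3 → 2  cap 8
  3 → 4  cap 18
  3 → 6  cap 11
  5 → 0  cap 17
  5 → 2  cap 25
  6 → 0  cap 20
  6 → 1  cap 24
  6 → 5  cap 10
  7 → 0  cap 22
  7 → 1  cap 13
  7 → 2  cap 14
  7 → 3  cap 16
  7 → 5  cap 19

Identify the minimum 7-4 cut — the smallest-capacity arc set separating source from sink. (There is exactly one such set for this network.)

augment #1: 7→0→4 push 22
augment #2: 7→1→4 push 13
augment #3: 7→2→4 push 1
augment #4: 7→3→4 push 16
augment #5: 7→2→1→4 push 4
augment #6: 7→5→0→4 push 3
max flow = 59; residual-reachable set from 7 gives S-side
cut edges (S→T): {(0,4), (1,4), (2,4), (7,3)} total cap 59

Min-cut arcs: {(0,4), (1,4), (2,4), (7,3)} (total capacity 59)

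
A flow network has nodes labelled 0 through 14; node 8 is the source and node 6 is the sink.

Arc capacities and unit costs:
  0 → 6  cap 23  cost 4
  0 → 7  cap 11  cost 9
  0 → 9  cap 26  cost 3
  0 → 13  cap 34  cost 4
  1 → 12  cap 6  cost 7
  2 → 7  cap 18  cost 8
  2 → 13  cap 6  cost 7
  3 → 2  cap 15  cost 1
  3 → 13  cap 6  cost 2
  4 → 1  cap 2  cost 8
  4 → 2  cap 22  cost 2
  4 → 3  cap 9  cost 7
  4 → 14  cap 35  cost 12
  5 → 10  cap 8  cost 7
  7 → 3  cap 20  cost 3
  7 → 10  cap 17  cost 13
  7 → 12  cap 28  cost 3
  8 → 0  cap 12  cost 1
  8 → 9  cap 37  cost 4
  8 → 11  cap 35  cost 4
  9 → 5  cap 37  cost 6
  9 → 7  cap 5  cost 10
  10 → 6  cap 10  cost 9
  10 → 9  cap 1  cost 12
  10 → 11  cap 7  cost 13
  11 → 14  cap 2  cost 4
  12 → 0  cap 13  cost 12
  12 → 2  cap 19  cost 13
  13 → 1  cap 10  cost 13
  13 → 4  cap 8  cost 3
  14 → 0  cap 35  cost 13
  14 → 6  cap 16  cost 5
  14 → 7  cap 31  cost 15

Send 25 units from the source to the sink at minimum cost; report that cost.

Minimum cost for 25 units: 393

shortest-cost path #1: 8→0→6 push 12 @ unit cost 5 (adds 60)
shortest-cost path #2: 8→11→14→6 push 2 @ unit cost 13 (adds 26)
shortest-cost path #3: 8→9→5→10→6 push 8 @ unit cost 26 (adds 208)
shortest-cost path #4: 8→9→7→12→0→6 push 3 @ unit cost 33 (adds 99)
total cost = 393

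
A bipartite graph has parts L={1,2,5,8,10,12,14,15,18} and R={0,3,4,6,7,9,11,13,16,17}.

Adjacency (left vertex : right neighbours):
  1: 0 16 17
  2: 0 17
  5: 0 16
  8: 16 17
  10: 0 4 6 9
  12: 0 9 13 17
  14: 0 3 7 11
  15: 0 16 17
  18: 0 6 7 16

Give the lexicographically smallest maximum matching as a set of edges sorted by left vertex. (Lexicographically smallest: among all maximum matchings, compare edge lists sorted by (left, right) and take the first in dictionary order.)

|M| = 7 (so the lex-smallest maximum matching has 7 edges)
process left vertices in ascending order; for each, take the smallest-labelled available neighbour that still permits 7 edges overall, or leave it unmatched if none does
lex-smallest matching: {1-0, 2-17, 5-16, 10-4, 12-9, 14-3, 18-6}

Lex-smallest maximum matching: {(1,0), (2,17), (5,16), (10,4), (12,9), (14,3), (18,6)}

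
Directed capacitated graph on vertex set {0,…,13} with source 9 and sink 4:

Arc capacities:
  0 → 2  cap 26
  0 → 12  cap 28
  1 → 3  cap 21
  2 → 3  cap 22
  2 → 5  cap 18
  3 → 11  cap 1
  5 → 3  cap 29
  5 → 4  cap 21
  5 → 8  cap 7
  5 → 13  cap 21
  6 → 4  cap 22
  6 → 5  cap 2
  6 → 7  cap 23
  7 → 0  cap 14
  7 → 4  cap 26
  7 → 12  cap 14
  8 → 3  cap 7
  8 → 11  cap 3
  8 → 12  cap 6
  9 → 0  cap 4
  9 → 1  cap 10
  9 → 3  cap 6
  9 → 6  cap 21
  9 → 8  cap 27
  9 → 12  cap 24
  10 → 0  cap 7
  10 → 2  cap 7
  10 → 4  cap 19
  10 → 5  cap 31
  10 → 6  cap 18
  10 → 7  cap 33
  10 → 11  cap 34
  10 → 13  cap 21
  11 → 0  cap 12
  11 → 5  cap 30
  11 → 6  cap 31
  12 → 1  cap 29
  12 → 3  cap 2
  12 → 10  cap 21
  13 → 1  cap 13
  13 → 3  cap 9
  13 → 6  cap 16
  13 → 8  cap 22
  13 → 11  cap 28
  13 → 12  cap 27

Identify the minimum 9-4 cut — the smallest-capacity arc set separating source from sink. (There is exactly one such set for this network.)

Min-cut arcs: {(3,11), (8,11), (9,0), (9,6), (12,10)} (total capacity 50)

augment #1: 9→6→4 push 21
augment #2: 9→12→10→4 push 19
augment #3: 9→0→2→5→4 push 4
augment #4: 9→3→11→5→4 push 1
augment #5: 9→8→11→5→4 push 3
augment #6: 9→12→10→5→4 push 2
max flow = 50; residual-reachable set from 9 gives S-side
cut edges (S→T): {(3,11), (8,11), (9,0), (9,6), (12,10)} total cap 50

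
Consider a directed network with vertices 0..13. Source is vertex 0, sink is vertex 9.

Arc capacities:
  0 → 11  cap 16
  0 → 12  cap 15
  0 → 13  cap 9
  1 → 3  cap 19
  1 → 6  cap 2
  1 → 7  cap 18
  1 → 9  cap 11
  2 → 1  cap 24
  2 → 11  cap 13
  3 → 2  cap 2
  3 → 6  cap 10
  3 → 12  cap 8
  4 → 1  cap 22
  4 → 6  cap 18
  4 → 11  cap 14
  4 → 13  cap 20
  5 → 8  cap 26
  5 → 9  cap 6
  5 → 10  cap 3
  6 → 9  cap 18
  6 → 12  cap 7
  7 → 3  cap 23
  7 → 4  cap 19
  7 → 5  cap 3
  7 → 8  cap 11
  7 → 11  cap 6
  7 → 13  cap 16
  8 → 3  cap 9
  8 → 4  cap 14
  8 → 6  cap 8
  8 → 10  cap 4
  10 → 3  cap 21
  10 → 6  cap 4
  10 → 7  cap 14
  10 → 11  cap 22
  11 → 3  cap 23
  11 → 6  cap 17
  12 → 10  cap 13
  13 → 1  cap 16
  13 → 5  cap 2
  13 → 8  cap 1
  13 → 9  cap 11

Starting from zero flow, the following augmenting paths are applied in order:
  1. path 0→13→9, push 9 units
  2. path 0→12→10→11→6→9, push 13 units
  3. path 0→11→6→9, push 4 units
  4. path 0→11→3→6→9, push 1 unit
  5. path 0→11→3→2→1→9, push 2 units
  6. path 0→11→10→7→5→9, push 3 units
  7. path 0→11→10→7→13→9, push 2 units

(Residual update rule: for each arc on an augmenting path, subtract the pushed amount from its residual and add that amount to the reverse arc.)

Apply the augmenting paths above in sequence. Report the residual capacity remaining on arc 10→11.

Residual capacity of (10,11): 14

after path 1 (0→13→9, push 9): res(10,11)=22
after path 2 (0→12→10→11→6→9, push 13): res(10,11)=9
after path 3 (0→11→6→9, push 4): res(10,11)=9
after path 4 (0→11→3→6→9, push 1): res(10,11)=9
after path 5 (0→11→3→2→1→9, push 2): res(10,11)=9
after path 6 (0→11→10→7→5→9, push 3): res(10,11)=12
after path 7 (0→11→10→7→13→9, push 2): res(10,11)=14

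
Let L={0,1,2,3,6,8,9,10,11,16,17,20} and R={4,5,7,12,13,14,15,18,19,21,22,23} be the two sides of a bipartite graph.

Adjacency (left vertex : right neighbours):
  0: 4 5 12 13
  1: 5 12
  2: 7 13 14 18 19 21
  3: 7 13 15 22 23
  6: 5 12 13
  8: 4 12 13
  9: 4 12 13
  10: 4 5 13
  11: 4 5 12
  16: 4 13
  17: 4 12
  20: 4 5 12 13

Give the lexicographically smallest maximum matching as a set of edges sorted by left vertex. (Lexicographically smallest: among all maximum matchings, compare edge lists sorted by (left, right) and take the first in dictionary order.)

|M| = 6 (so the lex-smallest maximum matching has 6 edges)
process left vertices in ascending order; for each, take the smallest-labelled available neighbour that still permits 6 edges overall, or leave it unmatched if none does
lex-smallest matching: {0-4, 1-5, 2-7, 3-15, 6-12, 8-13}

Lex-smallest maximum matching: {(0,4), (1,5), (2,7), (3,15), (6,12), (8,13)}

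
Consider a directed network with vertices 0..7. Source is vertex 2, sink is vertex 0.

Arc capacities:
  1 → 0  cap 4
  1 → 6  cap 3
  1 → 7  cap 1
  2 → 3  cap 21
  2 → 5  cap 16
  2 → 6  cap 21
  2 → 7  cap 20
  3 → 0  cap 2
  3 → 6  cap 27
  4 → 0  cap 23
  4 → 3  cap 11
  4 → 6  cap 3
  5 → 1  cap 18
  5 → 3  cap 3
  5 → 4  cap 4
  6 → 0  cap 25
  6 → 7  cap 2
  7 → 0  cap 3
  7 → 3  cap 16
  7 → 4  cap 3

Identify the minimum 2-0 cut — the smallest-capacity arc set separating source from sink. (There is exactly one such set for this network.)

augment #1: 2→3→0 push 2
augment #2: 2→6→0 push 21
augment #3: 2→7→0 push 3
augment #4: 2→3→6→0 push 4
augment #5: 2→5→1→0 push 4
augment #6: 2→5→4→0 push 4
augment #7: 2→7→4→0 push 3
max flow = 41; residual-reachable set from 2 gives S-side
cut edges (S→T): {(1,0), (3,0), (5,4), (6,0), (7,0), (7,4)} total cap 41

Min-cut arcs: {(1,0), (3,0), (5,4), (6,0), (7,0), (7,4)} (total capacity 41)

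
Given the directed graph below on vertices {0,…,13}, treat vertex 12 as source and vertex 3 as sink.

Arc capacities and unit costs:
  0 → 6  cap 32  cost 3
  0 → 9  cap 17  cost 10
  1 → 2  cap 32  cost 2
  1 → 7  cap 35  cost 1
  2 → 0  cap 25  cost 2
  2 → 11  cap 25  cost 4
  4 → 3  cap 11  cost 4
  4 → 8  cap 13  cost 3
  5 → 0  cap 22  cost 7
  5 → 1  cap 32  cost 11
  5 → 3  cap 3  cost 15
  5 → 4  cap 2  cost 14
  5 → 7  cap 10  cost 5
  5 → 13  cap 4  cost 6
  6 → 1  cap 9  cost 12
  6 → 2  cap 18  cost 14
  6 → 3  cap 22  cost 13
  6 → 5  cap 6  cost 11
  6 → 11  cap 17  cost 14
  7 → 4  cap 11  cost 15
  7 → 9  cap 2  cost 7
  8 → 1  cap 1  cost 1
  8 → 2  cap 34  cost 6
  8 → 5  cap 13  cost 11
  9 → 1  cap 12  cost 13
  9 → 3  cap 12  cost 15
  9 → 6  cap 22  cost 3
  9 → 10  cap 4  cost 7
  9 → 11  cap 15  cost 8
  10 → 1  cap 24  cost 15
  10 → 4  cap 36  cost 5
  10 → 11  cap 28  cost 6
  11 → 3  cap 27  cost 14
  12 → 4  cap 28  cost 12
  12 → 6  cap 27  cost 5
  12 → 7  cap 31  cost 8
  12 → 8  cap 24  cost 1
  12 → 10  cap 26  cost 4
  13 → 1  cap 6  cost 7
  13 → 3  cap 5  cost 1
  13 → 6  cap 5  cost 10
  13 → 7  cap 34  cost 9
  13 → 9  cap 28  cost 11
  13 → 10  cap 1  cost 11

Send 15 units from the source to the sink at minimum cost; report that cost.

Minimum cost for 15 units: 215

shortest-cost path #1: 12→10→4→3 push 11 @ unit cost 13 (adds 143)
shortest-cost path #2: 12→6→3 push 4 @ unit cost 18 (adds 72)
total cost = 215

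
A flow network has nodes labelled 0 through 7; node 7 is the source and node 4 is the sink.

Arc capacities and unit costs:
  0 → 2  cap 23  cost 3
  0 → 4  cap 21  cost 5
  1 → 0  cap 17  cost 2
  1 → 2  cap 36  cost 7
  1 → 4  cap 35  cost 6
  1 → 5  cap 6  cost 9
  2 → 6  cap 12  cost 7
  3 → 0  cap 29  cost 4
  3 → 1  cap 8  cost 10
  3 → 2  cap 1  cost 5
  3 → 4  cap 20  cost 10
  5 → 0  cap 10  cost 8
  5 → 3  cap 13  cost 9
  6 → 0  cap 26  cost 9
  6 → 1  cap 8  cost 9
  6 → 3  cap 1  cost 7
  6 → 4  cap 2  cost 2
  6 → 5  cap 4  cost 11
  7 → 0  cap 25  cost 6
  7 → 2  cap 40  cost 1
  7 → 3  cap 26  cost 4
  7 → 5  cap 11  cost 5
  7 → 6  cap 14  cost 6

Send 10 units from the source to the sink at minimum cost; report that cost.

Minimum cost for 10 units: 104

shortest-cost path #1: 7→6→4 push 2 @ unit cost 8 (adds 16)
shortest-cost path #2: 7→0→4 push 8 @ unit cost 11 (adds 88)
total cost = 104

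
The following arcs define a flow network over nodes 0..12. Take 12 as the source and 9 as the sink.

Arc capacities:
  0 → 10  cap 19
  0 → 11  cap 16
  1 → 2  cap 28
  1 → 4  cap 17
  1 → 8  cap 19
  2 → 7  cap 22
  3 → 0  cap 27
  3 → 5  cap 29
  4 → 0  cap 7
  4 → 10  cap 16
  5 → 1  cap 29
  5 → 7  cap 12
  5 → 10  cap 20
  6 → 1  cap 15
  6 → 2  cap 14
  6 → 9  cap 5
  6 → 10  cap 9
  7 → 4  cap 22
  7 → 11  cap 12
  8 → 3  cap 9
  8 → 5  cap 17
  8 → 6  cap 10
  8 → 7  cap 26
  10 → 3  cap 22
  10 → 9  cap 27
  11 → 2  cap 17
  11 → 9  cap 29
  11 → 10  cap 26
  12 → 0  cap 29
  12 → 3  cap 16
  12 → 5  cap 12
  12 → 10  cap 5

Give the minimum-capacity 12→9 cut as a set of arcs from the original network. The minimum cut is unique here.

Min-cut arcs: {(0,11), (6,9), (7,11), (10,9)} (total capacity 60)

augment #1: 12→10→9 push 5
augment #2: 12→0→10→9 push 19
augment #3: 12→0→11→9 push 10
augment #4: 12→5→10→9 push 3
augment #5: 12→3→0→11→9 push 6
augment #6: 12→5→7→11→9 push 9
augment #7: 12→3→5→7→11→9 push 3
augment #8: 12→3→5→1→8→6→9 push 5
max flow = 60; residual-reachable set from 12 gives S-side
cut edges (S→T): {(0,11), (6,9), (7,11), (10,9)} total cap 60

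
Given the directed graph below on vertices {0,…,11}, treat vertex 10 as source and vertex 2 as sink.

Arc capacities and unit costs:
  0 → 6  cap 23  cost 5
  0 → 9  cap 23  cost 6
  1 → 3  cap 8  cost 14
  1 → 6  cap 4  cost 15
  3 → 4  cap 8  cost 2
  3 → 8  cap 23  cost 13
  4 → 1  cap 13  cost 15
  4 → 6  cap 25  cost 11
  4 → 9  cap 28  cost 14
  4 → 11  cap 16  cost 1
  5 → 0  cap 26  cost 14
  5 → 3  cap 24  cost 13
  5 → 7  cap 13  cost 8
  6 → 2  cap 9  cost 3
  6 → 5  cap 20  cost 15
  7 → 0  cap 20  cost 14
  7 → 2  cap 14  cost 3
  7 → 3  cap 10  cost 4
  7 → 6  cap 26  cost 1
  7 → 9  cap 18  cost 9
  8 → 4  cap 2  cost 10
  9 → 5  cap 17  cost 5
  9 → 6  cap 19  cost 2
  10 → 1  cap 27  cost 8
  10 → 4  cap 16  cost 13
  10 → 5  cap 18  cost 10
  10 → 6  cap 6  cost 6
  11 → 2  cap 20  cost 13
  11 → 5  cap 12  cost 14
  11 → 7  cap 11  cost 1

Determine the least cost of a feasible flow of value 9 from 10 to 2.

shortest-cost path #1: 10→6→2 push 6 @ unit cost 9 (adds 54)
shortest-cost path #2: 10→4→11→7→2 push 3 @ unit cost 18 (adds 54)
total cost = 108

Minimum cost for 9 units: 108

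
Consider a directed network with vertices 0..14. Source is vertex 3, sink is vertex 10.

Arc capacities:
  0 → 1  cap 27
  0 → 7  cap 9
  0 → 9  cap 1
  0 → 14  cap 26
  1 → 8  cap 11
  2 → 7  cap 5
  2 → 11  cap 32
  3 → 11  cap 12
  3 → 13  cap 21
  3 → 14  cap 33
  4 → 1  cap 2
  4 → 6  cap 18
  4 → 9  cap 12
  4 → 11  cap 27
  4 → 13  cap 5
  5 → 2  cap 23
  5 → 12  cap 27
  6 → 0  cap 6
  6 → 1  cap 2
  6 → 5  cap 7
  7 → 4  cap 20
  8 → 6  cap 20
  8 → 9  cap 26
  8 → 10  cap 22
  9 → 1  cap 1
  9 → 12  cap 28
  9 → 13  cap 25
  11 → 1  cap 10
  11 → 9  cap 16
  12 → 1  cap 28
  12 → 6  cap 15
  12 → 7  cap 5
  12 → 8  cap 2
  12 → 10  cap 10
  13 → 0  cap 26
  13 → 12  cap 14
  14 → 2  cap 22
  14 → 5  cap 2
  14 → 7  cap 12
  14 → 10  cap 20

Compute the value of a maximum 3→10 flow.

Maximum flow value: 43

augment #1: 3→14→10 bottleneck 20, total now 20
augment #2: 3→13→12→10 bottleneck 10, total now 30
augment #3: 3→11→1→8→10 bottleneck 10, total now 40
augment #4: 3→13→12→8→10 bottleneck 2, total now 42
augment #5: 3→11→9→1→8→10 bottleneck 1, total now 43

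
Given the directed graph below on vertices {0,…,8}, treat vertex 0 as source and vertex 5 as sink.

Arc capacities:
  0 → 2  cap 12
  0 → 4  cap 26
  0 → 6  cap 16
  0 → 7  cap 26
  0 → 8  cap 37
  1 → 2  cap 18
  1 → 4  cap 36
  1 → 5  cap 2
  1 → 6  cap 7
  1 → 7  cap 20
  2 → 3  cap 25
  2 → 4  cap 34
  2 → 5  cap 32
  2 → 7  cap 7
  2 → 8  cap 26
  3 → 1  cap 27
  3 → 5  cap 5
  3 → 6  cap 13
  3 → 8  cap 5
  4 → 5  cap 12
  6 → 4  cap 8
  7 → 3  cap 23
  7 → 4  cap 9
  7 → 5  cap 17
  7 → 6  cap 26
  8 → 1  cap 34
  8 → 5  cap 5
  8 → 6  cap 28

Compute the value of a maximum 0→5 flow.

augment #1: 0→2→5 bottleneck 12, total now 12
augment #2: 0→4→5 bottleneck 12, total now 24
augment #3: 0→7→5 bottleneck 17, total now 41
augment #4: 0→8→5 bottleneck 5, total now 46
augment #5: 0→7→3→5 bottleneck 5, total now 51
augment #6: 0→8→1→5 bottleneck 2, total now 53
augment #7: 0→8→1→2→5 bottleneck 18, total now 71

Maximum flow value: 71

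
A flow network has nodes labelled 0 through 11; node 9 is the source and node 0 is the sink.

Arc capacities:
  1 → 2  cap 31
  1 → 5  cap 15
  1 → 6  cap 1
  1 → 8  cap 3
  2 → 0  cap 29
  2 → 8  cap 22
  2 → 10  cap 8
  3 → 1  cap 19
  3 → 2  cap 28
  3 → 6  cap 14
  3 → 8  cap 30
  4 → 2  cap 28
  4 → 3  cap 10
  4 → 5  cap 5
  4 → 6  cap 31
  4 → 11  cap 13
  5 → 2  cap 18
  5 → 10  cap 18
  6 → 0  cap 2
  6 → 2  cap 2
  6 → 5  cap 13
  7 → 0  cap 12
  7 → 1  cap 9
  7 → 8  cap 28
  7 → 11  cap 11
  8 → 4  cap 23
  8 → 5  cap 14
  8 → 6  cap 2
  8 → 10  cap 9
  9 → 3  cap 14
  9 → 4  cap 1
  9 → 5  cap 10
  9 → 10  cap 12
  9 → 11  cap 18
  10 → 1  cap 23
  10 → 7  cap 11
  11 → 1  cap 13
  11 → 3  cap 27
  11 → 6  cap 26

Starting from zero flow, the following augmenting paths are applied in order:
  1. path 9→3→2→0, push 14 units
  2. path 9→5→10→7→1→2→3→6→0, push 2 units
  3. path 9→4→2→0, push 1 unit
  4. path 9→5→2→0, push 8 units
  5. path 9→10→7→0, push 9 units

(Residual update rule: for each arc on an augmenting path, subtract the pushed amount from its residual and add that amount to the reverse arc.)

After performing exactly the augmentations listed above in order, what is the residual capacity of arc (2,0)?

after path 1 (9→3→2→0, push 14): res(2,0)=15
after path 2 (9→5→10→7→1→2→3→6→0, push 2): res(2,0)=15
after path 3 (9→4→2→0, push 1): res(2,0)=14
after path 4 (9→5→2→0, push 8): res(2,0)=6
after path 5 (9→10→7→0, push 9): res(2,0)=6

Residual capacity of (2,0): 6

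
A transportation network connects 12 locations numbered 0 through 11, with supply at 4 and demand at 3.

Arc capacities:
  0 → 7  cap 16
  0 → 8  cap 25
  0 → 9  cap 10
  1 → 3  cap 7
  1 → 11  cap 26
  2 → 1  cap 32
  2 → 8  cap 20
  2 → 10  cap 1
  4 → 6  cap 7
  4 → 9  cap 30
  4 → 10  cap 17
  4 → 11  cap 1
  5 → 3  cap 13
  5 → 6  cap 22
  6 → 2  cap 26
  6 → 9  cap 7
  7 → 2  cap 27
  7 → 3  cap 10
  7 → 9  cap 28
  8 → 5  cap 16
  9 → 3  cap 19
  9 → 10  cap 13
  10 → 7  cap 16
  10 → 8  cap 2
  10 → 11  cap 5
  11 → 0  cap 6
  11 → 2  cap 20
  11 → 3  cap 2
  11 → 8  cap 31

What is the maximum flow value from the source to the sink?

augment #1: 4→9→3 bottleneck 19, total now 19
augment #2: 4→11→3 bottleneck 1, total now 20
augment #3: 4→10→7→3 bottleneck 10, total now 30
augment #4: 4→10→11→3 bottleneck 1, total now 31
augment #5: 4→6→2→1→3 bottleneck 7, total now 38
augment #6: 4→10→8→5→3 bottleneck 2, total now 40
augment #7: 4→10→11→8→5→3 bottleneck 4, total now 44
augment #8: 4→9→10→7→2→8→5→3 bottleneck 6, total now 50

Maximum flow value: 50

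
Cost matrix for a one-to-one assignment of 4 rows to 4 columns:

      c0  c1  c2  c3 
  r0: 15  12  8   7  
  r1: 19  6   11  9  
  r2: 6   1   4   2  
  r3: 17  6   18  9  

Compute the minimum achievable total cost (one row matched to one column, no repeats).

Minimum assignment cost: 29

one of 2 optimal assignments: row0→col2 (cost 8), row1→col1 (cost 6), row2→col0 (cost 6), row3→col3 (cost 9)
total = 8 + 6 + 6 + 9 = 29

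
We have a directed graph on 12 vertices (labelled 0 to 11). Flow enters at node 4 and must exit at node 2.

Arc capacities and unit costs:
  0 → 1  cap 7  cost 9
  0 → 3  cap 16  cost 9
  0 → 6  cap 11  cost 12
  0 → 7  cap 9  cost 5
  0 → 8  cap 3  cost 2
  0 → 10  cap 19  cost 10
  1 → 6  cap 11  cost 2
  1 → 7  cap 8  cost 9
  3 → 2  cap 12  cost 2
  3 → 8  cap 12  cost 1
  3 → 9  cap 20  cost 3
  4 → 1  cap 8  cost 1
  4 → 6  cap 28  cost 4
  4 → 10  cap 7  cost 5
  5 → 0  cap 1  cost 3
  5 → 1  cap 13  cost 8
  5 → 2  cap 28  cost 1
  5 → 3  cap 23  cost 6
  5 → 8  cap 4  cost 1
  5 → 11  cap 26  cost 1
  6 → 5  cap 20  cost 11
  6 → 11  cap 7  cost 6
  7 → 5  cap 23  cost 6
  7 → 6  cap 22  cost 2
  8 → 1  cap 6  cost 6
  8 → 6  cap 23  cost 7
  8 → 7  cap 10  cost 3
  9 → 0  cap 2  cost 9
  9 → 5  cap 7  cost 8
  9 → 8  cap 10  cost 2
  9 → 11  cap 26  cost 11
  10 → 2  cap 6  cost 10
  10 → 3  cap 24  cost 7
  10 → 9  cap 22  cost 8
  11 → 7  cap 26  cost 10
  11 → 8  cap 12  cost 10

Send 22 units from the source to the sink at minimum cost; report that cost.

Minimum cost for 22 units: 330

shortest-cost path #1: 4→10→3→2 push 7 @ unit cost 14 (adds 98)
shortest-cost path #2: 4→1→6→5→2 push 8 @ unit cost 15 (adds 120)
shortest-cost path #3: 4→6→5→2 push 7 @ unit cost 16 (adds 112)
total cost = 330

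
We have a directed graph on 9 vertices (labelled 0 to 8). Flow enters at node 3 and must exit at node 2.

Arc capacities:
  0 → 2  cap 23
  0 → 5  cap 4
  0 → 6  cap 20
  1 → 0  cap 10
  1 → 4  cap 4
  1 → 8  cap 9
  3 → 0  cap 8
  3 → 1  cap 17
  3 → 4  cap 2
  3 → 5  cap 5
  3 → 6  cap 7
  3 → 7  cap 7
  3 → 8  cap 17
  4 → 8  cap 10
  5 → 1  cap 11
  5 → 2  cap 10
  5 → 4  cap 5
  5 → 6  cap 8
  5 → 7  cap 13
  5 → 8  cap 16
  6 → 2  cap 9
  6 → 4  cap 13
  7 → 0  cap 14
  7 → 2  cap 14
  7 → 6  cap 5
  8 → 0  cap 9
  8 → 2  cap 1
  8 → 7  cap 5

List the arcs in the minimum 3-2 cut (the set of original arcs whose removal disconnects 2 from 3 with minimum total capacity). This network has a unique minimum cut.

augment #1: 3→0→2 push 8
augment #2: 3→5→2 push 5
augment #3: 3→6→2 push 7
augment #4: 3→7→2 push 7
augment #5: 3→8→2 push 1
augment #6: 3→1→0→2 push 10
augment #7: 3→8→0→2 push 5
augment #8: 3→8→7→2 push 5
augment #9: 3→8→0→5→2 push 4
max flow = 52; residual-reachable set from 3 gives S-side
cut edges (S→T): {(1,0), (3,0), (3,5), (3,6), (3,7), (8,0), (8,2), (8,7)} total cap 52

Min-cut arcs: {(1,0), (3,0), (3,5), (3,6), (3,7), (8,0), (8,2), (8,7)} (total capacity 52)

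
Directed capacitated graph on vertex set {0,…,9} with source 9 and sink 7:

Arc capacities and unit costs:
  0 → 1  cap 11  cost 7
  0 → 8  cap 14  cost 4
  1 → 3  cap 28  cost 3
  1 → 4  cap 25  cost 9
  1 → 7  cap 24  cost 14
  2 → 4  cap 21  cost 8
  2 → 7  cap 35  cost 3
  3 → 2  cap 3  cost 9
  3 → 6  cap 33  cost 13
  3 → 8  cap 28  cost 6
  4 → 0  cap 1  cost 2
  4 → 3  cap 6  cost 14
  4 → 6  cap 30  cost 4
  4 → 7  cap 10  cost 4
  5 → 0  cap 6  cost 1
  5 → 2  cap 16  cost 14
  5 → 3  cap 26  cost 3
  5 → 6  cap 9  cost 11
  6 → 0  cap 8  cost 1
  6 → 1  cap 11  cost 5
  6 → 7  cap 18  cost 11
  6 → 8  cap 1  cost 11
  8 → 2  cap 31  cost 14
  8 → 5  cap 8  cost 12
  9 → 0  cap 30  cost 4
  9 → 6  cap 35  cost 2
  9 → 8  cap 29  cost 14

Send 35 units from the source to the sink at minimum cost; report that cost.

shortest-cost path #1: 9→6→7 push 18 @ unit cost 13 (adds 234)
shortest-cost path #2: 9→6→1→4→7 push 10 @ unit cost 20 (adds 200)
shortest-cost path #3: 9→6→1→7 push 1 @ unit cost 21 (adds 21)
shortest-cost path #4: 9→6→0→1→7 push 6 @ unit cost 24 (adds 144)
total cost = 599

Minimum cost for 35 units: 599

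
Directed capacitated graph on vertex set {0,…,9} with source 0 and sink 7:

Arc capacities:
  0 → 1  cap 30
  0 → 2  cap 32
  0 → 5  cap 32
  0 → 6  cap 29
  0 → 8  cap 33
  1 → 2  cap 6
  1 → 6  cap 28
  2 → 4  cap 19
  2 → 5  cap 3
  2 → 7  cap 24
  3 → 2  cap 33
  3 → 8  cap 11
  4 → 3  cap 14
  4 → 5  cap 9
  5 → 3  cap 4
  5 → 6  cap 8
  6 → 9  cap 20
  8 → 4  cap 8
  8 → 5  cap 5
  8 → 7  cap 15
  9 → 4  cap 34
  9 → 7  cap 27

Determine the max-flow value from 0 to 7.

augment #1: 0→2→7 bottleneck 24, total now 24
augment #2: 0→8→7 bottleneck 15, total now 39
augment #3: 0→6→9→7 bottleneck 20, total now 59

Maximum flow value: 59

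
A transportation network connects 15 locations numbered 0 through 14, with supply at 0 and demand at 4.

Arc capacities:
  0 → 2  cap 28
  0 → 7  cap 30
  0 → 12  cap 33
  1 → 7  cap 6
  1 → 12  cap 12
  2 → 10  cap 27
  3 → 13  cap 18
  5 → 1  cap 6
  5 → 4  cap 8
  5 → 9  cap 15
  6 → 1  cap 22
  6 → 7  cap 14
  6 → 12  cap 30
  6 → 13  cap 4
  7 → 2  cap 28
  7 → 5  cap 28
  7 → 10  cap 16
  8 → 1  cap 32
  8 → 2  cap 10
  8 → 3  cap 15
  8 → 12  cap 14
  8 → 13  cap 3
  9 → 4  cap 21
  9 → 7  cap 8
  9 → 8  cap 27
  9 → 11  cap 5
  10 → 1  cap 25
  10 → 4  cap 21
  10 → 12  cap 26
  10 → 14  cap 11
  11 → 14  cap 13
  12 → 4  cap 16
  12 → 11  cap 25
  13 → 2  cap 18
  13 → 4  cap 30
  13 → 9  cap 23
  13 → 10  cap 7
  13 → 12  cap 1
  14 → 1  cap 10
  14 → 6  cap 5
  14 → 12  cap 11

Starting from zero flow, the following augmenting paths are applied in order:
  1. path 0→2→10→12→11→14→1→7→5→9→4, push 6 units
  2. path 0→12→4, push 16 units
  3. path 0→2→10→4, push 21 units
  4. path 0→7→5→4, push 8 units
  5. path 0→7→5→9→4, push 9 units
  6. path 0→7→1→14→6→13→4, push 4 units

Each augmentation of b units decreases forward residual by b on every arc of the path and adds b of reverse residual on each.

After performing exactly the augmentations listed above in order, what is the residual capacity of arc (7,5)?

after path 1 (0→2→10→12→11→14→1→7→5→9→4, push 6): res(7,5)=22
after path 2 (0→12→4, push 16): res(7,5)=22
after path 3 (0→2→10→4, push 21): res(7,5)=22
after path 4 (0→7→5→4, push 8): res(7,5)=14
after path 5 (0→7→5→9→4, push 9): res(7,5)=5
after path 6 (0→7→1→14→6→13→4, push 4): res(7,5)=5

Residual capacity of (7,5): 5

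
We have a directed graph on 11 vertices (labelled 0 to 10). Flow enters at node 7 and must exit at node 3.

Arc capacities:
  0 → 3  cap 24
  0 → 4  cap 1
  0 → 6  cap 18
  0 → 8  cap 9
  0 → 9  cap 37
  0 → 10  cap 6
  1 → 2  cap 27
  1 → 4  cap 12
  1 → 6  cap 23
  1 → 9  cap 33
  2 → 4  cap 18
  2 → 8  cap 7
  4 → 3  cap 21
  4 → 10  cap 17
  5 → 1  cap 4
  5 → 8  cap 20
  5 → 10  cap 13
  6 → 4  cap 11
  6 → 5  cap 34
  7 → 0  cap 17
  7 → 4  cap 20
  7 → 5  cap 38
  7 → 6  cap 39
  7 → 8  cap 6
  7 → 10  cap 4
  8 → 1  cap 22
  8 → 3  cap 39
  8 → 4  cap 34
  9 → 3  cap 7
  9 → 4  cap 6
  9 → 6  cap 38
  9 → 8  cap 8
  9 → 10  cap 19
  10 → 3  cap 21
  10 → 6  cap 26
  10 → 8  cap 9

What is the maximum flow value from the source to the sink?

augment #1: 7→0→3 bottleneck 17, total now 17
augment #2: 7→4→3 bottleneck 20, total now 37
augment #3: 7→8→3 bottleneck 6, total now 43
augment #4: 7→10→3 bottleneck 4, total now 47
augment #5: 7→5→8→3 bottleneck 20, total now 67
augment #6: 7→5→10→3 bottleneck 13, total now 80
augment #7: 7→6→4→3 bottleneck 1, total now 81
augment #8: 7→5→1→9→3 bottleneck 4, total now 85
augment #9: 7→6→4→10→3 bottleneck 4, total now 89
augment #10: 7→6→4→10→8→3 bottleneck 6, total now 95

Maximum flow value: 95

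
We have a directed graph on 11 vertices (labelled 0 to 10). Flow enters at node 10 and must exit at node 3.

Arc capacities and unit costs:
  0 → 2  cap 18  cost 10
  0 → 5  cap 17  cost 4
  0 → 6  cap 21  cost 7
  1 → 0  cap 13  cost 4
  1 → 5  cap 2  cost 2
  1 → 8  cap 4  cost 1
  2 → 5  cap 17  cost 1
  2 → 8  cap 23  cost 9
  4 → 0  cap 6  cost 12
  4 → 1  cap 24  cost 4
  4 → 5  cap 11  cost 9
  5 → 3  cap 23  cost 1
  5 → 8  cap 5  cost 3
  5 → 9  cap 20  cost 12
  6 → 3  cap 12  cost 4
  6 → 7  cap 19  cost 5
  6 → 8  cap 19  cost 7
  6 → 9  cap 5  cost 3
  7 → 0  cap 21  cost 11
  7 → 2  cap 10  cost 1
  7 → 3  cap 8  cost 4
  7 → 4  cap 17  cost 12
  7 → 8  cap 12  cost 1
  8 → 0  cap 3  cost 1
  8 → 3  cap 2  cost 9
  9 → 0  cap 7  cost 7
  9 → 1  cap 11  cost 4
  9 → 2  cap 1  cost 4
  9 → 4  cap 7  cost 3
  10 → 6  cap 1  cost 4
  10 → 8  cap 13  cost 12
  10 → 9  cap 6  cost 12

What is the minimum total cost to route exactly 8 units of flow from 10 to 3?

shortest-cost path #1: 10→6→3 push 1 @ unit cost 8 (adds 8)
shortest-cost path #2: 10→8→0→5→3 push 3 @ unit cost 18 (adds 54)
shortest-cost path #3: 10→9→2→5→3 push 1 @ unit cost 18 (adds 18)
shortest-cost path #4: 10→9→1→5→3 push 2 @ unit cost 19 (adds 38)
shortest-cost path #5: 10→8→3 push 1 @ unit cost 21 (adds 21)
total cost = 139

Minimum cost for 8 units: 139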